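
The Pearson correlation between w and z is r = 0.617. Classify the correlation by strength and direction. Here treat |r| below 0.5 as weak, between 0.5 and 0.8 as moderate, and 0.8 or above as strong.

moderate positive

r = 0.617 > 0 so the relationship is positive.
|r| = 0.617, which falls in the moderate range.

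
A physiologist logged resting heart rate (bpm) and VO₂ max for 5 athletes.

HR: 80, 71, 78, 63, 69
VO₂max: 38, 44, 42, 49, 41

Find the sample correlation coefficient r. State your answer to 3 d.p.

n = 5, Σx = 361, Σy = 214, Σx² = 26255, Σy² = 9226, Σxy = 15356
nΣxy − ΣxΣy = 76780 − 77254 = -474
nΣx² − (Σx)² = 131275 − 130321 = 954; nΣy² − (Σy)² = 46130 − 45796 = 334
r = -474 / √(954 × 334) = -474 / 564.4785 ≈ -0.840

-0.840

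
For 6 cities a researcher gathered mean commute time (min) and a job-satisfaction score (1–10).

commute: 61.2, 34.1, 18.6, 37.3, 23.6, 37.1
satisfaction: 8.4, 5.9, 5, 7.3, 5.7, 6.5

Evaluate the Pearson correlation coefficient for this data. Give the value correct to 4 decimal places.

n = 6, Σx = 211.9, Σy = 38.8, Σx² = 8578.87, Σy² = 258.4, Σxy = 1456.23
nΣxy − ΣxΣy = 8737.38 − 8221.72 = 515.66
nΣx² − (Σx)² = 51473.22 − 44901.61 = 6571.61; nΣy² − (Σy)² = 1550.4 − 1505.44 = 44.96
r = 515.66 / √(6571.61 × 44.96) = 515.66 / 543.5619 ≈ 0.9487

0.9487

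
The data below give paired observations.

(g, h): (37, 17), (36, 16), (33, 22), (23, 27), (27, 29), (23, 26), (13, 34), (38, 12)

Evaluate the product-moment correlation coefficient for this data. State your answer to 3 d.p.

n = 8, Σg = 230, Σh = 183, Σg² = 7154, Σh² = 4575, Σgh = 4831
nΣgh − ΣgΣh = 38648 − 42090 = -3442
nΣg² − (Σg)² = 57232 − 52900 = 4332; nΣh² − (Σh)² = 36600 − 33489 = 3111
r = -3442 / √(4332 × 3111) = -3442 / 3671.0832 ≈ -0.938

-0.938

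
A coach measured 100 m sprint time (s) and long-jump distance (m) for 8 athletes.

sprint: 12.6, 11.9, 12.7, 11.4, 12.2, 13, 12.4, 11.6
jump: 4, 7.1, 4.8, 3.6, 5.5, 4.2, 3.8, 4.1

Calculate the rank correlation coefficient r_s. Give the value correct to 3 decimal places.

0.214

Rank sprint: 6, 3, 7, 1, 4, 8, 5, 2
Rank jump: 3, 8, 6, 1, 7, 5, 2, 4
d = rank(sprint) − rank(jump): 3, -5, 1, 0, -3, 3, 3, -2; Σd² = 66
ρ = 1 − 6Σd² / [n(n²−1)] = 1 − 6×66 / (8×63) = 1 − 396/504 ≈ 0.214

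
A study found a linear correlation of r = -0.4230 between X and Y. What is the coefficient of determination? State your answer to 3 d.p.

r² = (-0.4230)² = 0.179

0.179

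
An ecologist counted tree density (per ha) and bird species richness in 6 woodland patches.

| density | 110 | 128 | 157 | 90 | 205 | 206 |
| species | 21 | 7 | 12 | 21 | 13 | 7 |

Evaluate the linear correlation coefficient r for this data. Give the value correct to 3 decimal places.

-0.655

n = 6, Σx = 896, Σy = 81, Σx² = 145694, Σy² = 1293, Σxy = 11087
nΣxy − ΣxΣy = 66522 − 72576 = -6054
nΣx² − (Σx)² = 874164 − 802816 = 71348; nΣy² − (Σy)² = 7758 − 6561 = 1197
r = -6054 / √(71348 × 1197) = -6054 / 9241.4044 ≈ -0.655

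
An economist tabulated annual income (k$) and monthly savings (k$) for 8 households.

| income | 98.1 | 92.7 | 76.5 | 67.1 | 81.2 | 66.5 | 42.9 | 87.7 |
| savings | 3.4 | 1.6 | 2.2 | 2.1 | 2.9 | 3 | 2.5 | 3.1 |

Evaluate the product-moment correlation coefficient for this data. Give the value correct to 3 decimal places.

0.162

n = 8, Σx = 612.7, Σy = 20.8, Σx² = 49118.95, Σy² = 56.64, Σxy = 1605.17
nΣxy − ΣxΣy = 12841.36 − 12744.16 = 97.2
nΣx² − (Σx)² = 392951.6 − 375401.29 = 17550.31; nΣy² − (Σy)² = 453.12 − 432.64 = 20.48
r = 97.2 / √(17550.31 × 20.48) = 97.2 / 599.5251 ≈ 0.162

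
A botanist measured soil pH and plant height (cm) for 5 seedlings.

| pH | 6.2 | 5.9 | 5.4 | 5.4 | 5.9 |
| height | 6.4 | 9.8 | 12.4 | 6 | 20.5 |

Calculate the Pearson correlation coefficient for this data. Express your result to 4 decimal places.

n = 5, Σx = 28.8, Σy = 55.1, Σx² = 166.38, Σy² = 747.01, Σxy = 317.81
nΣxy − ΣxΣy = 1589.05 − 1586.88 = 2.17
nΣx² − (Σx)² = 831.9 − 829.44 = 2.46; nΣy² − (Σy)² = 3735.05 − 3036.01 = 699.04
r = 2.17 / √(2.46 × 699.04) = 2.17 / 41.4685 ≈ 0.0523

0.0523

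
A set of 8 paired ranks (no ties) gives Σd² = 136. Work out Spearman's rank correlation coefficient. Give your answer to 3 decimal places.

-0.619

ρ = 1 − 6Σd² / [n(n²−1)] = 1 − 6×136 / (8×63)
  = 1 − 816/504 = 1 − 1.6190 ≈ -0.619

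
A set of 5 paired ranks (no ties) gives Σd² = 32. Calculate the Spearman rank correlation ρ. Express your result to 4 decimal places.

ρ = 1 − 6Σd² / [n(n²−1)] = 1 − 6×32 / (5×24)
  = 1 − 192/120 = 1 − 1.60000 ≈ -0.6000

-0.6000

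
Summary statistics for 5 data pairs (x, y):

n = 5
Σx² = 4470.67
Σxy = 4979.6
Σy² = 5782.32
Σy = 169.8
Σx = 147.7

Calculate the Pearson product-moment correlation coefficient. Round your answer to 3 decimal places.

-0.877

r = (nΣxy − ΣxΣy) / √[(nΣx² − (Σx)²)(nΣy² − (Σy)²)]
Numerator: 5×4979.6 − 147.7×169.8 = -181.46
Denominator: √[(22353.35 − 21815.29)(28911.6 − 28832.04)] = √[538.06 × 79.56] = 206.9011
r = -181.46 / 206.9011 ≈ -0.877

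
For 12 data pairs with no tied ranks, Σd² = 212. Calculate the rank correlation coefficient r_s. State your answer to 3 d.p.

0.259

ρ = 1 − 6Σd² / [n(n²−1)] = 1 − 6×212 / (12×143)
  = 1 − 1272/1716 = 1 − 0.7413 ≈ 0.259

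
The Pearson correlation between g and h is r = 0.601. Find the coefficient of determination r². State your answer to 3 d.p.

0.361

r² = (0.601)² = 0.361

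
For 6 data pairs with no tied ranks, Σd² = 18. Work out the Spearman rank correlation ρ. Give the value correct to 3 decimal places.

0.486

ρ = 1 − 6Σd² / [n(n²−1)] = 1 − 6×18 / (6×35)
  = 1 − 108/210 = 1 − 0.5143 ≈ 0.486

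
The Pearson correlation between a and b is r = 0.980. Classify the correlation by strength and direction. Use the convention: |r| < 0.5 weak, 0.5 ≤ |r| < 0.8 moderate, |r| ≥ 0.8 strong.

r = 0.980 > 0 so the relationship is positive.
|r| = 0.980, which falls in the strong range.

strong positive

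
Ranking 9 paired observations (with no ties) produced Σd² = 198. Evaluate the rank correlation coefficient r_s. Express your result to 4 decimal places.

-0.6500

ρ = 1 − 6Σd² / [n(n²−1)] = 1 − 6×198 / (9×80)
  = 1 − 1188/720 = 1 − 1.65000 ≈ -0.6500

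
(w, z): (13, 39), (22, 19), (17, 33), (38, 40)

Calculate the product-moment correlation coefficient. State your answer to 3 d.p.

n = 4, Σw = 90, Σz = 131, Σw² = 2386, Σz² = 4571, Σwz = 3006
nΣwz − ΣwΣz = 12024 − 11790 = 234
nΣw² − (Σw)² = 9544 − 8100 = 1444; nΣz² − (Σz)² = 18284 − 17161 = 1123
r = 234 / √(1444 × 1123) = 234 / 1273.4253 ≈ 0.184

0.184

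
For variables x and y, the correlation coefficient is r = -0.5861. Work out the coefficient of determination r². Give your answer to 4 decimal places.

0.3435

r² = (-0.5861)² = 0.3435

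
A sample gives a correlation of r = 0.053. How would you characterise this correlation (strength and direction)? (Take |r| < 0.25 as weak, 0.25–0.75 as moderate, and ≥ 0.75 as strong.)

r = 0.053 > 0 so the relationship is positive.
|r| = 0.053, which falls in the weak range.

weak positive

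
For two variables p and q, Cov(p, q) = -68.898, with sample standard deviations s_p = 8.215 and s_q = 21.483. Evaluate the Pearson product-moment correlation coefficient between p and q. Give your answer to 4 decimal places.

r = Cov(p,q) / (s_p · s_q) = -68.898 / (8.215 × 21.483)
  = -68.898 / 176.4828 ≈ -0.3904

-0.3904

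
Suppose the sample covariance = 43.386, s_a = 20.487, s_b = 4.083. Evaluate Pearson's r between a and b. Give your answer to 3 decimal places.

0.519

r = Cov(a,b) / (s_a · s_b) = 43.386 / (20.487 × 4.083)
  = 43.386 / 83.6484 ≈ 0.519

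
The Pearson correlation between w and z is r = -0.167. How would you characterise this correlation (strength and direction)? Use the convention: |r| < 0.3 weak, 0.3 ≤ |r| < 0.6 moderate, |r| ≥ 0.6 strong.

r = -0.167 < 0 so the relationship is negative.
|r| = 0.167, which falls in the weak range.

weak negative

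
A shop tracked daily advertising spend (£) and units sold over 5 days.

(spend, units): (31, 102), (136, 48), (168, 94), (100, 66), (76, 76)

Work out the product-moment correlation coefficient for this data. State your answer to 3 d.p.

-0.347

n = 5, Σx = 511, Σy = 386, Σx² = 63457, Σy² = 31676, Σxy = 37858
nΣxy − ΣxΣy = 189290 − 197246 = -7956
nΣx² − (Σx)² = 317285 − 261121 = 56164; nΣy² − (Σy)² = 158380 − 148996 = 9384
r = -7956 / √(56164 × 9384) = -7956 / 22957.4166 ≈ -0.347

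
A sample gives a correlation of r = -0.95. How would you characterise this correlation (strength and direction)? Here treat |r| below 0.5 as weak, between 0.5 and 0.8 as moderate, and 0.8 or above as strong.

r = -0.95 < 0 so the relationship is negative.
|r| = 0.95, which falls in the strong range.

strong negative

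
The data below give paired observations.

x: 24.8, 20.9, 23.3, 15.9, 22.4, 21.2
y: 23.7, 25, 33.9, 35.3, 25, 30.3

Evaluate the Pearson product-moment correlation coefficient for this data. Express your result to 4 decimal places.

-0.5960

n = 6, Σx = 128.5, Σy = 173.2, Σx² = 2798.75, Σy² = 5125.08, Σxy = 3663.76
nΣxy − ΣxΣy = 21982.56 − 22256.2 = -273.64
nΣx² − (Σx)² = 16792.5 − 16512.25 = 280.25; nΣy² − (Σy)² = 30750.48 − 29998.24 = 752.24
r = -273.64 / √(280.25 × 752.24) = -273.64 / 459.1462 ≈ -0.5960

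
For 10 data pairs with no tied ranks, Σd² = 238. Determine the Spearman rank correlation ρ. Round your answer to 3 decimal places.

ρ = 1 − 6Σd² / [n(n²−1)] = 1 − 6×238 / (10×99)
  = 1 − 1428/990 = 1 − 1.4424 ≈ -0.442

-0.442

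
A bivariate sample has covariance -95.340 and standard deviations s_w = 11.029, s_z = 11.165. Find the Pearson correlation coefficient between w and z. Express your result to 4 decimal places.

-0.7742

r = Cov(w,z) / (s_w · s_z) = -95.340 / (11.029 × 11.165)
  = -95.340 / 123.1388 ≈ -0.7742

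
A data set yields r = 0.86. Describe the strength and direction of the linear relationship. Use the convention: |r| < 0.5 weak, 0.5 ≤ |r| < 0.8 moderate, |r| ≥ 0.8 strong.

r = 0.86 > 0 so the relationship is positive.
|r| = 0.86, which falls in the strong range.

strong positive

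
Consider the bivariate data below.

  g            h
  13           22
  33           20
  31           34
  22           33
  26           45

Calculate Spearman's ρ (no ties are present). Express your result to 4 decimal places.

Rank g: 1, 5, 4, 2, 3
Rank h: 2, 1, 4, 3, 5
d = rank(g) − rank(h): -1, 4, 0, -1, -2; Σd² = 22
ρ = 1 − 6Σd² / [n(n²−1)] = 1 − 6×22 / (5×24) = 1 − 132/120 ≈ -0.1000

-0.1000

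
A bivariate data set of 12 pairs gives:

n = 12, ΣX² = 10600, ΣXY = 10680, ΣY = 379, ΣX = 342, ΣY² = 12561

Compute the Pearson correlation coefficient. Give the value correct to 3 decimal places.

-0.171

r = (nΣXY − ΣXΣY) / √[(nΣX² − (ΣX)²)(nΣY² − (ΣY)²)]
Numerator: 12×10680 − 342×379 = -1458
Denominator: √[(127200 − 116964)(150732 − 143641)] = √[10236 × 7091] = 8519.5937
r = -1458 / 8519.5937 ≈ -0.171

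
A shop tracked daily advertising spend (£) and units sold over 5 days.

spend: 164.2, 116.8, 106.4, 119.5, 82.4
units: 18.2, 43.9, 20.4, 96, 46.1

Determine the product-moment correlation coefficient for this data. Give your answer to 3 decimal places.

n = 5, Σx = 589.3, Σy = 224.6, Σx² = 72994.85, Σy² = 14015.82, Σxy = 25557.16
nΣxy − ΣxΣy = 127785.8 − 132356.78 = -4570.98
nΣx² − (Σx)² = 364974.25 − 347274.49 = 17699.76; nΣy² − (Σy)² = 70079.1 − 50445.16 = 19633.94
r = -4570.98 / √(17699.76 × 19633.94) = -4570.98 / 18641.7817 ≈ -0.245

-0.245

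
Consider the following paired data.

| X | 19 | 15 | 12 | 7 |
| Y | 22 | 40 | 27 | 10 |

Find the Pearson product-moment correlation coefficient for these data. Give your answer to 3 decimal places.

n = 4, ΣX = 53, ΣY = 99, ΣX² = 779, ΣY² = 2913, ΣXY = 1412
nΣXY − ΣXΣY = 5648 − 5247 = 401
nΣX² − (ΣX)² = 3116 − 2809 = 307; nΣY² − (ΣY)² = 11652 − 9801 = 1851
r = 401 / √(307 × 1851) = 401 / 753.8282 ≈ 0.532

0.532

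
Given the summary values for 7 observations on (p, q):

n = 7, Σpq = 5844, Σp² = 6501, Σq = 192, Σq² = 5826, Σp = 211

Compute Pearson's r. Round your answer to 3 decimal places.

0.201

r = (nΣpq − ΣpΣq) / √[(nΣp² − (Σp)²)(nΣq² − (Σq)²)]
Numerator: 7×5844 − 211×192 = 396
Denominator: √[(45507 − 44521)(40782 − 36864)] = √[986 × 3918] = 1965.4893
r = 396 / 1965.4893 ≈ 0.201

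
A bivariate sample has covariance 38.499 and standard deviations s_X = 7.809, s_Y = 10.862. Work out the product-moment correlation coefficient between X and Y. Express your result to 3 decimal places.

0.454

r = Cov(X,Y) / (s_X · s_Y) = 38.499 / (7.809 × 10.862)
  = 38.499 / 84.8214 ≈ 0.454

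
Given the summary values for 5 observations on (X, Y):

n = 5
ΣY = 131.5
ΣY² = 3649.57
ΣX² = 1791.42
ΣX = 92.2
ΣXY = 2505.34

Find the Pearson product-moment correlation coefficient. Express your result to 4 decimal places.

0.6094

r = (nΣXY − ΣXΣY) / √[(nΣX² − (ΣX)²)(nΣY² − (ΣY)²)]
Numerator: 5×2505.34 − 92.2×131.5 = 402.4
Denominator: √[(8957.1 − 8500.84)(18247.85 − 17292.25)] = √[456.26 × 955.6] = 660.3045
r = 402.4 / 660.3045 ≈ 0.6094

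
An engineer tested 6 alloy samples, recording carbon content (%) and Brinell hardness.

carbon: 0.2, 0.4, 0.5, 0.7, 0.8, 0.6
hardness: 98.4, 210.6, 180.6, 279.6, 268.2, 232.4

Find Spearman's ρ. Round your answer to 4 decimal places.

0.8857

Rank carbon: 1, 2, 3, 5, 6, 4
Rank hardness: 1, 3, 2, 6, 5, 4
d = rank(carbon) − rank(hardness): 0, -1, 1, -1, 1, 0; Σd² = 4
ρ = 1 − 6Σd² / [n(n²−1)] = 1 − 6×4 / (6×35) = 1 − 24/210 ≈ 0.8857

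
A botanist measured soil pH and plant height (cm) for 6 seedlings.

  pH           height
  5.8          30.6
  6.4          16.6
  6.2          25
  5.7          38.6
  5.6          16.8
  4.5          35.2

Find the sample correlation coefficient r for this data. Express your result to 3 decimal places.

-0.544

n = 6, Σx = 34.2, Σy = 162.8, Σx² = 197.14, Σy² = 4848.16, Σxy = 911.22
nΣxy − ΣxΣy = 5467.32 − 5567.76 = -100.44
nΣx² − (Σx)² = 1182.84 − 1169.64 = 13.2; nΣy² − (Σy)² = 29088.96 − 26503.84 = 2585.12
r = -100.44 / √(13.2 × 2585.12) = -100.44 / 184.7257 ≈ -0.544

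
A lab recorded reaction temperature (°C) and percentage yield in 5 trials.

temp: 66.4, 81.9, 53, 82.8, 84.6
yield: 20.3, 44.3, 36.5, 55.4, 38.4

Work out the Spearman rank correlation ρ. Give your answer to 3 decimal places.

0.600

Rank temp: 2, 3, 1, 4, 5
Rank yield: 1, 4, 2, 5, 3
d = rank(temp) − rank(yield): 1, -1, -1, -1, 2; Σd² = 8
ρ = 1 − 6Σd² / [n(n²−1)] = 1 − 6×8 / (5×24) = 1 − 48/120 ≈ 0.600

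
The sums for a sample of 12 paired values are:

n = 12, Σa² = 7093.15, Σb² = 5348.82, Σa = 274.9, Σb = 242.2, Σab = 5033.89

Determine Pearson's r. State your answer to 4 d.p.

-0.8501

r = (nΣab − ΣaΣb) / √[(nΣa² − (Σa)²)(nΣb² − (Σb)²)]
Numerator: 12×5033.89 − 274.9×242.2 = -6174.1
Denominator: √[(85117.8 − 75570.01)(64185.84 − 58660.84)] = √[9547.79 × 5525] = 7263.0255
r = -6174.1 / 7263.0255 ≈ -0.8501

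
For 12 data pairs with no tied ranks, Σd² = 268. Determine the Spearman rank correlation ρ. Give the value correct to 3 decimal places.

0.063

ρ = 1 − 6Σd² / [n(n²−1)] = 1 − 6×268 / (12×143)
  = 1 − 1608/1716 = 1 − 0.9371 ≈ 0.063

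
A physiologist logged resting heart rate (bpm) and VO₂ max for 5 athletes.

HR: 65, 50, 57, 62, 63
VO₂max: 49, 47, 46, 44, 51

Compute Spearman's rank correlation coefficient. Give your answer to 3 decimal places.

Rank HR: 5, 1, 2, 3, 4
Rank VO₂max: 4, 3, 2, 1, 5
d = rank(HR) − rank(VO₂max): 1, -2, 0, 2, -1; Σd² = 10
ρ = 1 − 6Σd² / [n(n²−1)] = 1 − 6×10 / (5×24) = 1 − 60/120 ≈ 0.500

0.500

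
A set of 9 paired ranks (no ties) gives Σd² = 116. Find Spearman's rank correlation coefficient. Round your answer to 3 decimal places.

0.033

ρ = 1 − 6Σd² / [n(n²−1)] = 1 − 6×116 / (9×80)
  = 1 − 696/720 = 1 − 0.9667 ≈ 0.033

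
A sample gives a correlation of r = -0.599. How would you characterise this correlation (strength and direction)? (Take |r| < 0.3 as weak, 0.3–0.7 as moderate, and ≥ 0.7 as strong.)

r = -0.599 < 0 so the relationship is negative.
|r| = 0.599, which falls in the moderate range.

moderate negative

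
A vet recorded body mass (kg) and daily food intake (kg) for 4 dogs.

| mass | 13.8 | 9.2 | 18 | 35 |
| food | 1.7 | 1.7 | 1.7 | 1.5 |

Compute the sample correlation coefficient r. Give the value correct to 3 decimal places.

n = 4, Σx = 76, Σy = 6.6, Σx² = 1824.08, Σy² = 10.92, Σxy = 122.2
nΣxy − ΣxΣy = 488.8 − 501.6 = -12.8
nΣx² − (Σx)² = 7296.32 − 5776 = 1520.32; nΣy² − (Σy)² = 43.68 − 43.56 = 0.12
r = -12.8 / √(1520.32 × 0.12) = -12.8 / 13.5070 ≈ -0.948

-0.948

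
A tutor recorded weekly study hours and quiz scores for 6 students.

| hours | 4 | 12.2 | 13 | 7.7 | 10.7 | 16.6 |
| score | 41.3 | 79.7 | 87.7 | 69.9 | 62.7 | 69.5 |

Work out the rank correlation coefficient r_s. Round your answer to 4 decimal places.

0.5429

Rank hours: 1, 4, 5, 2, 3, 6
Rank score: 1, 5, 6, 4, 2, 3
d = rank(hours) − rank(score): 0, -1, -1, -2, 1, 3; Σd² = 16
ρ = 1 − 6Σd² / [n(n²−1)] = 1 − 6×16 / (6×35) = 1 − 96/210 ≈ 0.5429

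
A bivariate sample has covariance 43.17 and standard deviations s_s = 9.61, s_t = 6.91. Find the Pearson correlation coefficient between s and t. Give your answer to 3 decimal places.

r = Cov(s,t) / (s_s · s_t) = 43.17 / (9.61 × 6.91)
  = 43.17 / 66.4051 ≈ 0.650

0.650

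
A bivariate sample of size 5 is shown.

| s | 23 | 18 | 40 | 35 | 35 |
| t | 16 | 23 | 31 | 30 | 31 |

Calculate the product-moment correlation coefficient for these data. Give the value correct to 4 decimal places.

n = 5, Σs = 151, Σt = 131, Σs² = 4903, Σt² = 3607, Σst = 4157
nΣst − ΣsΣt = 20785 − 19781 = 1004
nΣs² − (Σs)² = 24515 − 22801 = 1714; nΣt² − (Σt)² = 18035 − 17161 = 874
r = 1004 / √(1714 × 874) = 1004 / 1223.9428 ≈ 0.8203

0.8203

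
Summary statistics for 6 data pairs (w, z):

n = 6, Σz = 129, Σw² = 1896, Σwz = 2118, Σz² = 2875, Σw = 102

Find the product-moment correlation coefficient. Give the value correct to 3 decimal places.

r = (nΣwz − ΣwΣz) / √[(nΣw² − (Σw)²)(nΣz² − (Σz)²)]
Numerator: 6×2118 − 102×129 = -450
Denominator: √[(11376 − 10404)(17250 − 16641)] = √[972 × 609] = 769.3816
r = -450 / 769.3816 ≈ -0.585

-0.585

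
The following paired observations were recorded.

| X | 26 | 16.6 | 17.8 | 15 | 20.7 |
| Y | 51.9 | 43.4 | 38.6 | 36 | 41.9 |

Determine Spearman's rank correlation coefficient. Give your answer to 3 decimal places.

Rank X: 5, 2, 3, 1, 4
Rank Y: 5, 4, 2, 1, 3
d = rank(X) − rank(Y): 0, -2, 1, 0, 1; Σd² = 6
ρ = 1 − 6Σd² / [n(n²−1)] = 1 − 6×6 / (5×24) = 1 − 36/120 ≈ 0.700

0.700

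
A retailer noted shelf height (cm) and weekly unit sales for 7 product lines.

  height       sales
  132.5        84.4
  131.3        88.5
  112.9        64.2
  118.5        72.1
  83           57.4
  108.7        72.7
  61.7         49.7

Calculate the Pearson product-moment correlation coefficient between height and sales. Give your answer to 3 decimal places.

0.937

n = 7, Σx = 748.6, Σy = 489, Σx² = 84096.18, Σy² = 35325.8, Σxy = 54328.26
nΣxy − ΣxΣy = 380297.82 − 366065.4 = 14232.42
nΣx² − (Σx)² = 588673.26 − 560401.96 = 28271.3; nΣy² − (Σy)² = 247280.6 − 239121 = 8159.6
r = 14232.42 / √(28271.3 × 8159.6) = 14232.42 / 15188.2356 ≈ 0.937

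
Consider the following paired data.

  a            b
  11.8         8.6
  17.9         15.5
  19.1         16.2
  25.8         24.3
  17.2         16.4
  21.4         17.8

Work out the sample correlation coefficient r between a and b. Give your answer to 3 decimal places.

0.979

n = 6, Σa = 113.2, Σb = 98.8, Σa² = 2243.9, Σb² = 1752.94, Σab = 1978.29
nΣab − ΣaΣb = 11869.74 − 11184.16 = 685.58
nΣa² − (Σa)² = 13463.4 − 12814.24 = 649.16; nΣb² − (Σb)² = 10517.64 − 9761.44 = 756.2
r = 685.58 / √(649.16 × 756.2) = 685.58 / 700.6388 ≈ 0.979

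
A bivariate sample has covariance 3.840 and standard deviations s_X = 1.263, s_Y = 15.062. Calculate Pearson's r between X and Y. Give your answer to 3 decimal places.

r = Cov(X,Y) / (s_X · s_Y) = 3.840 / (1.263 × 15.062)
  = 3.840 / 19.0233 ≈ 0.202

0.202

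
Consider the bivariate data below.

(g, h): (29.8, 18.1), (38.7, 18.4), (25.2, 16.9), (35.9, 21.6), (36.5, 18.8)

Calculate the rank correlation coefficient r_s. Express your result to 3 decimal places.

0.600

Rank g: 2, 5, 1, 3, 4
Rank h: 2, 3, 1, 5, 4
d = rank(g) − rank(h): 0, 2, 0, -2, 0; Σd² = 8
ρ = 1 − 6Σd² / [n(n²−1)] = 1 − 6×8 / (5×24) = 1 − 48/120 ≈ 0.600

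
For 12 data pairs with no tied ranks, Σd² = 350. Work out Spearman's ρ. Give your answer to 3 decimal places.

ρ = 1 − 6Σd² / [n(n²−1)] = 1 − 6×350 / (12×143)
  = 1 − 2100/1716 = 1 − 1.2238 ≈ -0.224

-0.224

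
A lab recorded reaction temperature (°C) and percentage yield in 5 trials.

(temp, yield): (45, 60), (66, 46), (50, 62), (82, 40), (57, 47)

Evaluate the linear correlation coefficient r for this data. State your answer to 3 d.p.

-0.906

n = 5, Σx = 300, Σy = 255, Σx² = 18854, Σy² = 13369, Σxy = 14795
nΣxy − ΣxΣy = 73975 − 76500 = -2525
nΣx² − (Σx)² = 94270 − 90000 = 4270; nΣy² − (Σy)² = 66845 − 65025 = 1820
r = -2525 / √(4270 × 1820) = -2525 / 2787.7231 ≈ -0.906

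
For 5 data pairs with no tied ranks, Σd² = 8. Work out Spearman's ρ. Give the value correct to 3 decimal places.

0.600

ρ = 1 − 6Σd² / [n(n²−1)] = 1 − 6×8 / (5×24)
  = 1 − 48/120 = 1 − 0.4000 ≈ 0.600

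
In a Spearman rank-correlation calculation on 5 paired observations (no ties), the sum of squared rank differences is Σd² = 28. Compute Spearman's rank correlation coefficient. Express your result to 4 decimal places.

ρ = 1 − 6Σd² / [n(n²−1)] = 1 − 6×28 / (5×24)
  = 1 − 168/120 = 1 − 1.40000 ≈ -0.4000

-0.4000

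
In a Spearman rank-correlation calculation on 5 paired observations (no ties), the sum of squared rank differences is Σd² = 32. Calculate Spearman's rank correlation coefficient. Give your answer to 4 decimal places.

-0.6000

ρ = 1 − 6Σd² / [n(n²−1)] = 1 − 6×32 / (5×24)
  = 1 − 192/120 = 1 − 1.60000 ≈ -0.6000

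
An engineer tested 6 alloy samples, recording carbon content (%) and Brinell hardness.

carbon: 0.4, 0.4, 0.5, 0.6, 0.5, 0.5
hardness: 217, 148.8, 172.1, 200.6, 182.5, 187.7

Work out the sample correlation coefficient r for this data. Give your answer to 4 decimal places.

n = 6, Σx = 2.9, Σy = 1108.7, Σx² = 1.43, Σy² = 207626.75, Σxy = 537.83
nΣxy − ΣxΣy = 3226.98 − 3215.23 = 11.75
nΣx² − (Σx)² = 8.58 − 8.41 = 0.17; nΣy² − (Σy)² = 1245760.5 − 1229215.69 = 16544.81
r = 11.75 / √(0.17 × 16544.81) = 11.75 / 53.0341 ≈ 0.2216

0.2216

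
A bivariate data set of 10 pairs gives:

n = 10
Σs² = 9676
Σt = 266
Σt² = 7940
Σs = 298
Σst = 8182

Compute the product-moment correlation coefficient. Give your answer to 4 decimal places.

0.3077

r = (nΣst − ΣsΣt) / √[(nΣs² − (Σs)²)(nΣt² − (Σt)²)]
Numerator: 10×8182 − 298×266 = 2552
Denominator: √[(96760 − 88804)(79400 − 70756)] = √[7956 × 8644] = 8292.8683
r = 2552 / 8292.8683 ≈ 0.3077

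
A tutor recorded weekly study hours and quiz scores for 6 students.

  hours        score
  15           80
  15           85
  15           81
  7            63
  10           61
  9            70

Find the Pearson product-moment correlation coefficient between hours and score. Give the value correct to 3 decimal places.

0.904

n = 6, Σx = 71, Σy = 440, Σx² = 905, Σy² = 32776, Σxy = 5371
nΣxy − ΣxΣy = 32226 − 31240 = 986
nΣx² − (Σx)² = 5430 − 5041 = 389; nΣy² − (Σy)² = 196656 − 193600 = 3056
r = 986 / √(389 × 3056) = 986 / 1090.3137 ≈ 0.904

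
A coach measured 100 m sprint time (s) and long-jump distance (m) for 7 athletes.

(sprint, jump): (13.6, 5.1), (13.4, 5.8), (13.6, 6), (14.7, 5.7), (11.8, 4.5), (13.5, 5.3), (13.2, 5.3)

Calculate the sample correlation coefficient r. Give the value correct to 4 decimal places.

n = 7, Σx = 93.8, Σy = 37.7, Σx² = 1261.3, Σy² = 204.57, Σxy = 507.08
nΣxy − ΣxΣy = 3549.56 − 3536.26 = 13.3
nΣx² − (Σx)² = 8829.1 − 8798.44 = 30.66; nΣy² − (Σy)² = 1431.99 − 1421.29 = 10.7
r = 13.3 / √(30.66 × 10.7) = 13.3 / 18.1125 ≈ 0.7343

0.7343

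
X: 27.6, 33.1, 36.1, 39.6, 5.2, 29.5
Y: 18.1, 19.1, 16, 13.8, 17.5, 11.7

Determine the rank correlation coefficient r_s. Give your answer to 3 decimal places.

-0.314

Rank X: 2, 4, 5, 6, 1, 3
Rank Y: 5, 6, 3, 2, 4, 1
d = rank(X) − rank(Y): -3, -2, 2, 4, -3, 2; Σd² = 46
ρ = 1 − 6Σd² / [n(n²−1)] = 1 − 6×46 / (6×35) = 1 − 276/210 ≈ -0.314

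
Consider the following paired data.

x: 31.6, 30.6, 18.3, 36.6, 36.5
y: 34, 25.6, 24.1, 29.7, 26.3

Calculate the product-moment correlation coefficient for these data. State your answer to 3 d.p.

0.458

n = 5, Σx = 153.6, Σy = 139.7, Σx² = 4941.62, Σy² = 3965.95, Σxy = 4345.76
nΣxy − ΣxΣy = 21728.8 − 21457.92 = 270.88
nΣx² − (Σx)² = 24708.1 − 23592.96 = 1115.14; nΣy² − (Σy)² = 19829.75 − 19516.09 = 313.66
r = 270.88 / √(1115.14 × 313.66) = 270.88 / 591.4176 ≈ 0.458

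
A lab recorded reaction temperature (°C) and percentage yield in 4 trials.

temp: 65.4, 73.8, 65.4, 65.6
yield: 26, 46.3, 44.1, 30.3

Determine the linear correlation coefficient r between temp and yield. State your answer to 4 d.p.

n = 4, Σx = 270.2, Σy = 146.7, Σx² = 18304.12, Σy² = 5682.59, Σxy = 9989.16
nΣxy − ΣxΣy = 39956.64 − 39638.34 = 318.3
nΣx² − (Σx)² = 73216.48 − 73008.04 = 208.44; nΣy² − (Σy)² = 22730.36 − 21520.89 = 1209.47
r = 318.3 / √(208.44 × 1209.47) = 318.3 / 502.0975 ≈ 0.6339

0.6339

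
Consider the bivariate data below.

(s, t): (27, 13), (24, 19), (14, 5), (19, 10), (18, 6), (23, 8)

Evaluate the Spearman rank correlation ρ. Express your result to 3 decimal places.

Rank s: 6, 5, 1, 3, 2, 4
Rank t: 5, 6, 1, 4, 2, 3
d = rank(s) − rank(t): 1, -1, 0, -1, 0, 1; Σd² = 4
ρ = 1 − 6Σd² / [n(n²−1)] = 1 − 6×4 / (6×35) = 1 − 24/210 ≈ 0.886

0.886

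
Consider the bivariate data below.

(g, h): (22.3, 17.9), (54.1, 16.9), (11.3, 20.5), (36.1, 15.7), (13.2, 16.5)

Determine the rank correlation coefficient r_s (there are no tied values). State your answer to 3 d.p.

Rank g: 3, 5, 1, 4, 2
Rank h: 4, 3, 5, 1, 2
d = rank(g) − rank(h): -1, 2, -4, 3, 0; Σd² = 30
ρ = 1 − 6Σd² / [n(n²−1)] = 1 − 6×30 / (5×24) = 1 − 180/120 ≈ -0.500

-0.500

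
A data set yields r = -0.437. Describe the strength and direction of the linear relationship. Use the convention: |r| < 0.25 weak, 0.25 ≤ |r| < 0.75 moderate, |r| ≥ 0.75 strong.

moderate negative

r = -0.437 < 0 so the relationship is negative.
|r| = 0.437, which falls in the moderate range.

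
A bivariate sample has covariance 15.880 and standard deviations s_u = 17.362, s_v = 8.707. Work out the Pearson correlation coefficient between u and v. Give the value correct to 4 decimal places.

0.1050

r = Cov(u,v) / (s_u · s_v) = 15.880 / (17.362 × 8.707)
  = 15.880 / 151.1709 ≈ 0.1050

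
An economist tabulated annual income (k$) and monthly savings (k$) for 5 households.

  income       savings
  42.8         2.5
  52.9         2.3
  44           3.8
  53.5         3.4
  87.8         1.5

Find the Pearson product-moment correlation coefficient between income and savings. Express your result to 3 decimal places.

-0.734

n = 5, Σx = 281, Σy = 13.5, Σx² = 17137.34, Σy² = 39.79, Σxy = 709.47
nΣxy − ΣxΣy = 3547.35 − 3793.5 = -246.15
nΣx² − (Σx)² = 85686.7 − 78961 = 6725.7; nΣy² − (Σy)² = 198.95 − 182.25 = 16.7
r = -246.15 / √(6725.7 × 16.7) = -246.15 / 335.1406 ≈ -0.734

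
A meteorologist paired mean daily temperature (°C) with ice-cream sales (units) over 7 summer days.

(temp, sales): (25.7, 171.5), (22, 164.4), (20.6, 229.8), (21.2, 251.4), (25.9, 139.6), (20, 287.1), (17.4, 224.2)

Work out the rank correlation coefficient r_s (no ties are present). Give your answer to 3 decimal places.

Rank temp: 6, 5, 3, 4, 7, 2, 1
Rank sales: 3, 2, 5, 6, 1, 7, 4
d = rank(temp) − rank(sales): 3, 3, -2, -2, 6, -5, -3; Σd² = 96
ρ = 1 − 6Σd² / [n(n²−1)] = 1 − 6×96 / (7×48) = 1 − 576/336 ≈ -0.714

-0.714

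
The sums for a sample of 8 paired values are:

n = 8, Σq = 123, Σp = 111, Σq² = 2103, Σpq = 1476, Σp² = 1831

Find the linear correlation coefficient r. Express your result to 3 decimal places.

r = (nΣpq − ΣpΣq) / √[(nΣp² − (Σp)²)(nΣq² − (Σq)²)]
Numerator: 8×1476 − 111×123 = -1845
Denominator: √[(14648 − 12321)(16824 − 15129)] = √[2327 × 1695] = 1986.0174
r = -1845 / 1986.0174 ≈ -0.929

-0.929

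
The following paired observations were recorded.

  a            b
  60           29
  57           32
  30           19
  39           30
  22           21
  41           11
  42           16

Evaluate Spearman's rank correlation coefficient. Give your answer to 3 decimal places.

Rank a: 7, 6, 2, 3, 1, 4, 5
Rank b: 5, 7, 3, 6, 4, 1, 2
d = rank(a) − rank(b): 2, -1, -1, -3, -3, 3, 3; Σd² = 42
ρ = 1 − 6Σd² / [n(n²−1)] = 1 − 6×42 / (7×48) = 1 − 252/336 ≈ 0.250

0.250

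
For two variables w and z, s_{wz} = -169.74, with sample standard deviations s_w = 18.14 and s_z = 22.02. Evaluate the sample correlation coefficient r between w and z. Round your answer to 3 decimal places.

r = Cov(w,z) / (s_w · s_z) = -169.74 / (18.14 × 22.02)
  = -169.74 / 399.4428 ≈ -0.425

-0.425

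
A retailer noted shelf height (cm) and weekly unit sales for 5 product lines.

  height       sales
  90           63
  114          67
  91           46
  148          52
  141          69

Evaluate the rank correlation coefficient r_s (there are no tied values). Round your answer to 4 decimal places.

0.2000

Rank height: 1, 3, 2, 5, 4
Rank sales: 3, 4, 1, 2, 5
d = rank(height) − rank(sales): -2, -1, 1, 3, -1; Σd² = 16
ρ = 1 − 6Σd² / [n(n²−1)] = 1 − 6×16 / (5×24) = 1 − 96/120 ≈ 0.2000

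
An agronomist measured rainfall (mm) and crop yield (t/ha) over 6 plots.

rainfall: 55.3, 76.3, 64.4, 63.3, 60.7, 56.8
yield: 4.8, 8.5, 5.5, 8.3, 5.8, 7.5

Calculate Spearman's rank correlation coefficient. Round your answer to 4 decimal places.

Rank rainfall: 1, 6, 5, 4, 3, 2
Rank yield: 1, 6, 2, 5, 3, 4
d = rank(rainfall) − rank(yield): 0, 0, 3, -1, 0, -2; Σd² = 14
ρ = 1 − 6Σd² / [n(n²−1)] = 1 − 6×14 / (6×35) = 1 − 84/210 ≈ 0.6000

0.6000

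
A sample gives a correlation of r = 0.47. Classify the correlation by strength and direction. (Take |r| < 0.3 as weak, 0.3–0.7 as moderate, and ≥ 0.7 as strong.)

r = 0.47 > 0 so the relationship is positive.
|r| = 0.47, which falls in the moderate range.

moderate positive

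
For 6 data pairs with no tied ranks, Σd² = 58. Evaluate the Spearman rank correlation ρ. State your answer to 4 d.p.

ρ = 1 − 6Σd² / [n(n²−1)] = 1 − 6×58 / (6×35)
  = 1 − 348/210 = 1 − 1.65714 ≈ -0.6571

-0.6571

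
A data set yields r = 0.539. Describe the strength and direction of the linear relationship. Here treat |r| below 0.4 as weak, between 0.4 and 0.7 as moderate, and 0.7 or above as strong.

moderate positive

r = 0.539 > 0 so the relationship is positive.
|r| = 0.539, which falls in the moderate range.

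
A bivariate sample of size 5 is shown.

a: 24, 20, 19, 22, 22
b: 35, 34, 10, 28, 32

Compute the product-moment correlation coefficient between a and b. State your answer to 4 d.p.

0.6894

n = 5, Σa = 107, Σb = 139, Σa² = 2305, Σb² = 4289, Σab = 3030
nΣab − ΣaΣb = 15150 − 14873 = 277
nΣa² − (Σa)² = 11525 − 11449 = 76; nΣb² − (Σb)² = 21445 − 19321 = 2124
r = 277 / √(76 × 2124) = 277 / 401.7761 ≈ 0.6894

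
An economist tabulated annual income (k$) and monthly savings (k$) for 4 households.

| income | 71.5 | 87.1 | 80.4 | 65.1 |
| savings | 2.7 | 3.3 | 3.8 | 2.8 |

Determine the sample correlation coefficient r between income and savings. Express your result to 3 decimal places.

0.704

n = 4, Σx = 304.1, Σy = 12.6, Σx² = 23400.83, Σy² = 40.46, Σxy = 968.28
nΣxy − ΣxΣy = 3873.12 − 3831.66 = 41.46
nΣx² − (Σx)² = 93603.32 − 92476.81 = 1126.51; nΣy² − (Σy)² = 161.84 − 158.76 = 3.08
r = 41.46 / √(1126.51 × 3.08) = 41.46 / 58.9037 ≈ 0.704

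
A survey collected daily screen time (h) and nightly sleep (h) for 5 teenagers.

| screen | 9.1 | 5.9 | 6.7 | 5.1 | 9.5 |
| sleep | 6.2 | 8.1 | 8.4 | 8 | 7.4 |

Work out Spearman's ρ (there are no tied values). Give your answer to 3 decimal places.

-0.500

Rank screen: 4, 2, 3, 1, 5
Rank sleep: 1, 4, 5, 3, 2
d = rank(screen) − rank(sleep): 3, -2, -2, -2, 3; Σd² = 30
ρ = 1 − 6Σd² / [n(n²−1)] = 1 − 6×30 / (5×24) = 1 − 180/120 ≈ -0.500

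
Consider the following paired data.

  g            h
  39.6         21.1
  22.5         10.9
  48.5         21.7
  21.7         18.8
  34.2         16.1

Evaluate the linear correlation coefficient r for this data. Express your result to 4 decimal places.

0.7025

n = 5, Σg = 166.5, Σh = 88.6, Σg² = 6067.19, Σh² = 1647.56, Σgh = 3091.84
nΣgh − ΣgΣh = 15459.2 − 14751.9 = 707.3
nΣg² − (Σg)² = 30335.95 − 27722.25 = 2613.7; nΣh² − (Σh)² = 8237.8 − 7849.96 = 387.84
r = 707.3 / √(2613.7 × 387.84) = 707.3 / 1006.8254 ≈ 0.7025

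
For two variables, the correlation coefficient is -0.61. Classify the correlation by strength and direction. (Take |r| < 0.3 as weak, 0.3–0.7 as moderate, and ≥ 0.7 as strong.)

moderate negative

r = -0.61 < 0 so the relationship is negative.
|r| = 0.61, which falls in the moderate range.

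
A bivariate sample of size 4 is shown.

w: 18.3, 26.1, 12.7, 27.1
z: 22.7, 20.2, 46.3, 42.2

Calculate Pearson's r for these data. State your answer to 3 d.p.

n = 4, Σw = 84.2, Σz = 131.4, Σw² = 1911.8, Σz² = 4847.86, Σwz = 2674.26
nΣwz − ΣwΣz = 10697.04 − 11063.88 = -366.84
nΣw² − (Σw)² = 7647.2 − 7089.64 = 557.56; nΣz² − (Σz)² = 19391.44 − 17265.96 = 2125.48
r = -366.84 / √(557.56 × 2125.48) = -366.84 / 1088.6150 ≈ -0.337

-0.337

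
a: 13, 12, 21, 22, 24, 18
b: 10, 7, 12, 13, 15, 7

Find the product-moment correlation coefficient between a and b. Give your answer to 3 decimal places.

0.804

n = 6, Σa = 110, Σb = 64, Σa² = 2138, Σb² = 736, Σab = 1238
nΣab − ΣaΣb = 7428 − 7040 = 388
nΣa² − (Σa)² = 12828 − 12100 = 728; nΣb² − (Σb)² = 4416 − 4096 = 320
r = 388 / √(728 × 320) = 388 / 482.6593 ≈ 0.804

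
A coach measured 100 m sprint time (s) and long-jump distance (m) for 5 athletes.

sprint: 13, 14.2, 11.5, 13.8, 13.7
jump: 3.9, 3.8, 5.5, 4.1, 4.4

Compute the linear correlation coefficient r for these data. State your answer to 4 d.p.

-0.8667

n = 5, Σx = 66.2, Σy = 21.7, Σx² = 881.02, Σy² = 96.07, Σxy = 284.77
nΣxy − ΣxΣy = 1423.85 − 1436.54 = -12.69
nΣx² − (Σx)² = 4405.1 − 4382.44 = 22.66; nΣy² − (Σy)² = 480.35 − 470.89 = 9.46
r = -12.69 / √(22.66 × 9.46) = -12.69 / 14.6412 ≈ -0.8667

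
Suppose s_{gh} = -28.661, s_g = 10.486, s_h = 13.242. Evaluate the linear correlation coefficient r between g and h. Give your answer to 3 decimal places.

-0.206

r = Cov(g,h) / (s_g · s_h) = -28.661 / (10.486 × 13.242)
  = -28.661 / 138.8556 ≈ -0.206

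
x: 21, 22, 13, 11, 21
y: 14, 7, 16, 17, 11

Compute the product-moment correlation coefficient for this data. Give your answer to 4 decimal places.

n = 5, Σx = 88, Σy = 65, Σx² = 1656, Σy² = 911, Σxy = 1074
nΣxy − ΣxΣy = 5370 − 5720 = -350
nΣx² − (Σx)² = 8280 − 7744 = 536; nΣy² − (Σy)² = 4555 − 4225 = 330
r = -350 / √(536 × 330) = -350 / 420.5710 ≈ -0.8322

-0.8322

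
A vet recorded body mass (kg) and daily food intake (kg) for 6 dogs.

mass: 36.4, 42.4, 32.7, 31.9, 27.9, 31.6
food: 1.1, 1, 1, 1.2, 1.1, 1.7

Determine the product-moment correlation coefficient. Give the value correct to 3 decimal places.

-0.344

n = 6, Σx = 202.9, Σy = 7.1, Σx² = 6986.59, Σy² = 8.75, Σxy = 237.83
nΣxy − ΣxΣy = 1426.98 − 1440.59 = -13.61
nΣx² − (Σx)² = 41919.54 − 41168.41 = 751.13; nΣy² − (Σy)² = 52.5 − 50.41 = 2.09
r = -13.61 / √(751.13 × 2.09) = -13.61 / 39.6215 ≈ -0.344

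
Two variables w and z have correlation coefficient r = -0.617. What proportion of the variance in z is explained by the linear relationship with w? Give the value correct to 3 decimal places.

r² = (-0.617)² = 0.381

0.381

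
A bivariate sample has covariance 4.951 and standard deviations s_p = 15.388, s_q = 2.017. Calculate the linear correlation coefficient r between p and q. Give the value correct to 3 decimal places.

0.160

r = Cov(p,q) / (s_p · s_q) = 4.951 / (15.388 × 2.017)
  = 4.951 / 31.0376 ≈ 0.160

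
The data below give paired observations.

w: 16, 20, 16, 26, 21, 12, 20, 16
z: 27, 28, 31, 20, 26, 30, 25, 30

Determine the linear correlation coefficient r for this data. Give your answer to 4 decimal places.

-0.8759

n = 8, Σw = 147, Σz = 217, Σw² = 2829, Σz² = 5975, Σwz = 3894
nΣwz − ΣwΣz = 31152 − 31899 = -747
nΣw² − (Σw)² = 22632 − 21609 = 1023; nΣz² − (Σz)² = 47800 − 47089 = 711
r = -747 / √(1023 × 711) = -747 / 852.8499 ≈ -0.8759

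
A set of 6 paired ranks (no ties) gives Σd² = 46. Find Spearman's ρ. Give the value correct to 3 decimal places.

ρ = 1 − 6Σd² / [n(n²−1)] = 1 − 6×46 / (6×35)
  = 1 − 276/210 = 1 − 1.3143 ≈ -0.314

-0.314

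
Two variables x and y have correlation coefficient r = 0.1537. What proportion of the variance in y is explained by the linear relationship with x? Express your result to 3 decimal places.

r² = (0.1537)² = 0.024

0.024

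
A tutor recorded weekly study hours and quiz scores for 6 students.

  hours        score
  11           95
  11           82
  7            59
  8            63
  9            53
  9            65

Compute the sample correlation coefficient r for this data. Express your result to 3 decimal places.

n = 6, Σx = 55, Σy = 417, Σx² = 517, Σy² = 30233, Σxy = 3926
nΣxy − ΣxΣy = 23556 − 22935 = 621
nΣx² − (Σx)² = 3102 − 3025 = 77; nΣy² − (Σy)² = 181398 − 173889 = 7509
r = 621 / √(77 × 7509) = 621 / 760.3900 ≈ 0.817

0.817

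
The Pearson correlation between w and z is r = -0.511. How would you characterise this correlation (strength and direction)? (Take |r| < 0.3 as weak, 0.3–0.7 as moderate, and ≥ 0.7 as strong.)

r = -0.511 < 0 so the relationship is negative.
|r| = 0.511, which falls in the moderate range.

moderate negative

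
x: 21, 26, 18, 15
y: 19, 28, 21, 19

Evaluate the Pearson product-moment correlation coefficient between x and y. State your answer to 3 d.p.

0.832

n = 4, Σx = 80, Σy = 87, Σx² = 1666, Σy² = 1947, Σxy = 1790
nΣxy − ΣxΣy = 7160 − 6960 = 200
nΣx² − (Σx)² = 6664 − 6400 = 264; nΣy² − (Σy)² = 7788 − 7569 = 219
r = 200 / √(264 × 219) = 200 / 240.4496 ≈ 0.832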